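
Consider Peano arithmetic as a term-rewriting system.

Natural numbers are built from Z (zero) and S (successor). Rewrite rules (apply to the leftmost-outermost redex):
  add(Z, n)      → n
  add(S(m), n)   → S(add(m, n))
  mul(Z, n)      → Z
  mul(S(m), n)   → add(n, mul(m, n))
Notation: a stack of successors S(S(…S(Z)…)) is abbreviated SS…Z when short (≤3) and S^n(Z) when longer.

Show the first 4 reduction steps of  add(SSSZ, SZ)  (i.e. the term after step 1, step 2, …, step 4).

Answer: after 4 steps: S^4(Z)

Working:
  start: add(SSSZ, SZ)
  →1  S(add(SSZ, SZ))
  →2  S(S(add(SZ, SZ)))
  →3  S(S(S(add(Z, SZ))))
  →4  S^4(Z)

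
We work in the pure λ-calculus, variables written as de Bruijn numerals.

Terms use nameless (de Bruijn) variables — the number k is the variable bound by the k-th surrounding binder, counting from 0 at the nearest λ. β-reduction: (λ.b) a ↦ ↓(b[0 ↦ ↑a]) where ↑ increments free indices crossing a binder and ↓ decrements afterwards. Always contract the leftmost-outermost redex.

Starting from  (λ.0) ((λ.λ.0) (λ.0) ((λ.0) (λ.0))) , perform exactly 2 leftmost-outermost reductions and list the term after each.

Answer: after 2 steps: (λ.0) ((λ.0) (λ.0))

Derivation:
  start: (λ.0) ((λ.λ.0) (λ.0) ((λ.0) (λ.0)))
  →1  (λ.λ.0) (λ.0) ((λ.0) (λ.0))
  →2  (λ.0) ((λ.0) (λ.0))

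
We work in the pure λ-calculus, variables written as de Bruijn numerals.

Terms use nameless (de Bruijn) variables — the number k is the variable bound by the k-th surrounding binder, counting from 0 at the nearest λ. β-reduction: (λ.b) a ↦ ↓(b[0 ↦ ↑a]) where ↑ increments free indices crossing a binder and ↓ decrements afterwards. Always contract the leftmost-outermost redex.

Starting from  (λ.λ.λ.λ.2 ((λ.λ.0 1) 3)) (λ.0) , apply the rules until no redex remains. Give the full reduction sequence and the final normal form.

Answer: normal form = λ.λ.λ.2 (λ.0 (λ.0))  (in 2 steps)

Reduction:
  start: (λ.λ.λ.λ.2 ((λ.λ.0 1) 3)) (λ.0)
  step 1: λ.λ.λ.2 ((λ.λ.0 1) (λ.0))
  step 2: λ.λ.λ.2 (λ.0 (λ.0))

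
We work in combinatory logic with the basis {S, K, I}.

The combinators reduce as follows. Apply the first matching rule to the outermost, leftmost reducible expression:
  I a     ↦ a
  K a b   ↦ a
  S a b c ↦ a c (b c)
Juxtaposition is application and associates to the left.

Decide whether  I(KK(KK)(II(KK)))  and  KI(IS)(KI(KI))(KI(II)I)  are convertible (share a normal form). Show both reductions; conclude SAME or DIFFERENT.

Answer: DIFFERENT — A ⇓ K(KK), B ⇓ I

Reduction:
Term A:
  start: I(KK(KK)(II(KK)))
  →1  KK(KK)(II(KK))
  →2  K(II(KK))
  →3  K(I(KK))
  →4  K(KK)

Term B:
  start: KI(IS)(KI(KI))(KI(II)I)
  →1  I(KI(KI))(KI(II)I)
  →2  KI(KI)(KI(II)I)
  →3  I(KI(II)I)
  →4  KI(II)I
  →5  II
  →6  I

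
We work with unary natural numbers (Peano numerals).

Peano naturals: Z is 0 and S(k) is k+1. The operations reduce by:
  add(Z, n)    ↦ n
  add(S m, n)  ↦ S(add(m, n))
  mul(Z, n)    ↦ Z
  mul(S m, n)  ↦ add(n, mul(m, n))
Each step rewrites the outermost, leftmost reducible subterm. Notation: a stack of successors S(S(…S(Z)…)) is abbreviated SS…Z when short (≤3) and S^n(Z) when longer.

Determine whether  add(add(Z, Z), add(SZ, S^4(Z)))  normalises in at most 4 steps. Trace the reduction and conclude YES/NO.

  start: add(add(Z, Z), add(SZ, S^4(Z)))
  [1] add(Z, add(SZ, S^4(Z)))
  [2] add(SZ, S^4(Z))
  [3] S(add(Z, S^4(Z)))
  [4] S^5(Z)

Answer: YES — reaches normal form S^5(Z) in 4 ≤ 4 steps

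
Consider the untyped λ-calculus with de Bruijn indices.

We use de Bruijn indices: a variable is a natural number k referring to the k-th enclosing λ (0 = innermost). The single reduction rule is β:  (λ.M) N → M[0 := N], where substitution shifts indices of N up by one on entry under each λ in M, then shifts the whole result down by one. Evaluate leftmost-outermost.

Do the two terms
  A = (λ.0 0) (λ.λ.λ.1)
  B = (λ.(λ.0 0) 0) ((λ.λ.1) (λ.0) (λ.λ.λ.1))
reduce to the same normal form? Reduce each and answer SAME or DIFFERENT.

Answer: DIFFERENT — A ⇓ λ.λ.1, B ⇓ λ.0

Working:
Term A:
  start: (λ.0 0) (λ.λ.λ.1)
  [1] (λ.λ.λ.1) (λ.λ.λ.1)
  [2] λ.λ.1

Term B:
  start: (λ.(λ.0 0) 0) ((λ.λ.1) (λ.0) (λ.λ.λ.1))
  [1] (λ.0 0) ((λ.λ.1) (λ.0) (λ.λ.λ.1))
  [2] (λ.λ.1) (λ.0) (λ.λ.λ.1) ((λ.λ.1) (λ.0) (λ.λ.λ.1))
  [3] (λ.λ.0) (λ.λ.λ.1) ((λ.λ.1) (λ.0) (λ.λ.λ.1))
  [4] (λ.0) ((λ.λ.1) (λ.0) (λ.λ.λ.1))
  [5] (λ.λ.1) (λ.0) (λ.λ.λ.1)
  [6] (λ.λ.0) (λ.λ.λ.1)
  [7] λ.0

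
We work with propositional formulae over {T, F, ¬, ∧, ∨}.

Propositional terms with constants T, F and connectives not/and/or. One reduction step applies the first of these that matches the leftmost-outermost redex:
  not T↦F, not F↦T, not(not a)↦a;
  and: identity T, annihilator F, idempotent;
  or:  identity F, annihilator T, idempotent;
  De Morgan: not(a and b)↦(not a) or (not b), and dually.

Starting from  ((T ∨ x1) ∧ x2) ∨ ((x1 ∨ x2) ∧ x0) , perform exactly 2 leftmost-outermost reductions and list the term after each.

  start: ((T ∨ x1) ∧ x2) ∨ ((x1 ∨ x2) ∧ x0)
  [1] (T ∧ x2) ∨ ((x1 ∨ x2) ∧ x0)
  [2] x2 ∨ ((x1 ∨ x2) ∧ x0)

Answer: after 2 steps: x2 ∨ ((x1 ∨ x2) ∧ x0)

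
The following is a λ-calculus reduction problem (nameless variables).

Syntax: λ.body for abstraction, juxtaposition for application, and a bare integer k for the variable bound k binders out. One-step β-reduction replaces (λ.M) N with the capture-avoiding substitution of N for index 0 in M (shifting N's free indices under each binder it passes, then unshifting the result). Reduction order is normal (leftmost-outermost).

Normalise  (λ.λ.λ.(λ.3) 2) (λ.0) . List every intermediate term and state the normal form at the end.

  start: (λ.λ.λ.(λ.3) 2) (λ.0)
  [1] λ.λ.(λ.λ.0) (λ.0)
  [2] λ.λ.λ.0

Answer: normal form = λ.λ.λ.0  (in 2 steps)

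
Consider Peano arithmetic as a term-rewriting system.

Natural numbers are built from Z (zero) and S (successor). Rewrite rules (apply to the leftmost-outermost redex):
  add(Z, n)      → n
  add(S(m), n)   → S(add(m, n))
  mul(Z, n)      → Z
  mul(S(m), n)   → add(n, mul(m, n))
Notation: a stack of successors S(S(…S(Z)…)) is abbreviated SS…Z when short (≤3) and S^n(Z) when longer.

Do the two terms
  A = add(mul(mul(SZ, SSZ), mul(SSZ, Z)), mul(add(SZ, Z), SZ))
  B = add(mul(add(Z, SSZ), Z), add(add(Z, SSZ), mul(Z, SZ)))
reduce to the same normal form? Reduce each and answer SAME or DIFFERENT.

Answer: DIFFERENT — A ⇓ SZ, B ⇓ SSZ

Derivation:
Term A:
  start: add(mul(mul(SZ, SSZ), mul(SSZ, Z)), mul(add(SZ, Z), SZ))
  step 1: add(mul(add(SSZ, mul(Z, SSZ)), mul(SSZ, Z)), mul(add(SZ, Z), SZ))
  step 2: add(mul(S(add(SZ, mul(Z, SSZ))), mul(SSZ, Z)), mul(add(SZ, Z), SZ))
  step 3: add(add(mul(SSZ, Z), mul(add(SZ, mul(Z, SSZ)), mul(SSZ, Z))), mul(add(SZ, Z), SZ))
  step 4: add(add(add(Z, mul(SZ, Z)), mul(add(SZ, mul(Z, SSZ)), mul(SSZ, Z))), mul(add(SZ, Z), SZ))
  step 5: add(add(mul(SZ, Z), mul(add(SZ, mul(Z, SSZ)), mul(SSZ, Z))), mul(add(SZ, Z), SZ))
  step 6: add(add(add(Z, mul(Z, Z)), mul(add(SZ, mul(Z, SSZ)), mul(SSZ, Z))), mul(add(SZ, Z), SZ))
  step 7: add(add(mul(Z, Z), mul(add(SZ, mul(Z, SSZ)), mul(SSZ, Z))), mul(add(SZ, Z), SZ))
  step 8: add(add(Z, mul(add(SZ, mul(Z, SSZ)), mul(SSZ, Z))), mul(add(SZ, Z), SZ))
  step 9: add(mul(add(SZ, mul(Z, SSZ)), mul(SSZ, Z)), mul(add(SZ, Z), SZ))
  step 10: add(mul(S(add(Z, mul(Z, SSZ))), mul(SSZ, Z)), mul(add(SZ, Z), SZ))
  step 11: add(add(mul(SSZ, Z), mul(add(Z, mul(Z, SSZ)), mul(SSZ, Z))), mul(add(SZ, Z), SZ))
  step 12: add(add(add(Z, mul(SZ, Z)), mul(add(Z, mul(Z, SSZ)), mul(SSZ, Z))), mul(add(SZ, Z), SZ))
  step 13: add(add(mul(SZ, Z), mul(add(Z, mul(Z, SSZ)), mul(SSZ, Z))), mul(add(SZ, Z), SZ))
  step 14: add(add(add(Z, mul(Z, Z)), mul(add(Z, mul(Z, SSZ)), mul(SSZ, Z))), mul(add(SZ, Z), SZ))
  step 15: add(add(mul(Z, Z), mul(add(Z, mul(Z, SSZ)), mul(SSZ, Z))), mul(add(SZ, Z), SZ))
  step 16: add(add(Z, mul(add(Z, mul(Z, SSZ)), mul(SSZ, Z))), mul(add(SZ, Z), SZ))
  step 17: add(mul(add(Z, mul(Z, SSZ)), mul(SSZ, Z)), mul(add(SZ, Z), SZ))
  step 18: add(mul(mul(Z, SSZ), mul(SSZ, Z)), mul(add(SZ, Z), SZ))
  step 19: add(mul(Z, mul(SSZ, Z)), mul(add(SZ, Z), SZ))
  step 20: add(Z, mul(add(SZ, Z), SZ))
  step 21: mul(add(SZ, Z), SZ)
  step 22: mul(S(add(Z, Z)), SZ)
  step 23: add(SZ, mul(add(Z, Z), SZ))
  step 24: S(add(Z, mul(add(Z, Z), SZ)))
  step 25: S(mul(add(Z, Z), SZ))
  step 26: S(mul(Z, SZ))
  step 27: SZ

Term B:
  start: add(mul(add(Z, SSZ), Z), add(add(Z, SSZ), mul(Z, SZ)))
  step 1: add(mul(SSZ, Z), add(add(Z, SSZ), mul(Z, SZ)))
  step 2: add(add(Z, mul(SZ, Z)), add(add(Z, SSZ), mul(Z, SZ)))
  step 3: add(mul(SZ, Z), add(add(Z, SSZ), mul(Z, SZ)))
  step 4: add(add(Z, mul(Z, Z)), add(add(Z, SSZ), mul(Z, SZ)))
  step 5: add(mul(Z, Z), add(add(Z, SSZ), mul(Z, SZ)))
  step 6: add(Z, add(add(Z, SSZ), mul(Z, SZ)))
  step 7: add(add(Z, SSZ), mul(Z, SZ))
  step 8: add(SSZ, mul(Z, SZ))
  step 9: S(add(SZ, mul(Z, SZ)))
  step 10: S(S(add(Z, mul(Z, SZ))))
  step 11: S(S(mul(Z, SZ)))
  step 12: SSZ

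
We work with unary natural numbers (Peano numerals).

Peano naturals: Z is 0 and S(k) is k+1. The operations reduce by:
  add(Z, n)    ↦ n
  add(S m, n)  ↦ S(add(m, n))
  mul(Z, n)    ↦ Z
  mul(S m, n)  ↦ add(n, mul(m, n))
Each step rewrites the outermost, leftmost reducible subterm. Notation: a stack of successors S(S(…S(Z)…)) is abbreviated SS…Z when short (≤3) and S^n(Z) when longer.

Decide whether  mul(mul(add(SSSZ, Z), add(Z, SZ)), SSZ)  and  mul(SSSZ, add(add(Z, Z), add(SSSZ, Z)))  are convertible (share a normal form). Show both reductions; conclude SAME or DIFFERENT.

Answer: DIFFERENT — A ⇓ S^6(Z), B ⇓ S^9(Z)

Working:
Term A:
  start: mul(mul(add(SSSZ, Z), add(Z, SZ)), SSZ)
  step 1: mul(mul(S(add(SSZ, Z)), add(Z, SZ)), SSZ)
  step 2: mul(add(add(Z, SZ), mul(add(SSZ, Z), add(Z, SZ))), SSZ)
  step 3: mul(add(SZ, mul(add(SSZ, Z), add(Z, SZ))), SSZ)
  step 4: mul(S(add(Z, mul(add(SSZ, Z), add(Z, SZ)))), SSZ)
  step 5: add(SSZ, mul(add(Z, mul(add(SSZ, Z), add(Z, SZ))), SSZ))
  step 6: S(add(SZ, mul(add(Z, mul(add(SSZ, Z), add(Z, SZ))), SSZ)))
  step 7: S(S(add(Z, mul(add(Z, mul(add(SSZ, Z), add(Z, SZ))), SSZ))))
  step 8: S(S(mul(add(Z, mul(add(SSZ, Z), add(Z, SZ))), SSZ)))
  step 9: S(S(mul(mul(add(SSZ, Z), add(Z, SZ)), SSZ)))
  step 10: S(S(mul(mul(S(add(SZ, Z)), add(Z, SZ)), SSZ)))
  step 11: S(S(mul(add(add(Z, SZ), mul(add(SZ, Z), add(Z, SZ))), SSZ)))
  step 12: S(S(mul(add(SZ, mul(add(SZ, Z), add(Z, SZ))), SSZ)))
  step 13: S(S(mul(S(add(Z, mul(add(SZ, Z), add(Z, SZ)))), SSZ)))
  step 14: S(S(add(SSZ, mul(add(Z, mul(add(SZ, Z), add(Z, SZ))), SSZ))))
  step 15: S(S(S(add(SZ, mul(add(Z, mul(add(SZ, Z), add(Z, SZ))), SSZ)))))
  step 16: S(S(S(S(add(Z, mul(add(Z, mul(add(SZ, Z), add(Z, SZ))), SSZ))))))
  step 17: S(S(S(S(mul(add(Z, mul(add(SZ, Z), add(Z, SZ))), SSZ)))))
  step 18: S(S(S(S(mul(mul(add(SZ, Z), add(Z, SZ)), SSZ)))))
  step 19: S(S(S(S(mul(mul(S(add(Z, Z)), add(Z, SZ)), SSZ)))))
  step 20: S(S(S(S(mul(add(add(Z, SZ), mul(add(Z, Z), add(Z, SZ))), SSZ)))))
  step 21: S(S(S(S(mul(add(SZ, mul(add(Z, Z), add(Z, SZ))), SSZ)))))
  step 22: S(S(S(S(mul(S(add(Z, mul(add(Z, Z), add(Z, SZ)))), SSZ)))))
  step 23: S(S(S(S(add(SSZ, mul(add(Z, mul(add(Z, Z), add(Z, SZ))), SSZ))))))
  step 24: S(S(S(S(S(add(SZ, mul(add(Z, mul(add(Z, Z), add(Z, SZ))), SSZ)))))))
  step 25: S(S(S(S(S(S(add(Z, mul(add(Z, mul(add(Z, Z), add(Z, SZ))), SSZ))))))))
  step 26: S(S(S(S(S(S(mul(add(Z, mul(add(Z, Z), add(Z, SZ))), SSZ)))))))
  step 27: S(S(S(S(S(S(mul(mul(add(Z, Z), add(Z, SZ)), SSZ)))))))
  step 28: S(S(S(S(S(S(mul(mul(Z, add(Z, SZ)), SSZ)))))))
  step 29: S(S(S(S(S(S(mul(Z, SSZ)))))))
  step 30: S^6(Z)

Term B:
  start: mul(SSSZ, add(add(Z, Z), add(SSSZ, Z)))
  step 1: add(add(add(Z, Z), add(SSSZ, Z)), mul(SSZ, add(add(Z, Z), add(SSSZ, Z))))
  step 2: add(add(Z, add(SSSZ, Z)), mul(SSZ, add(add(Z, Z), add(SSSZ, Z))))
  step 3: add(add(SSSZ, Z), mul(SSZ, add(add(Z, Z), add(SSSZ, Z))))
  step 4: add(S(add(SSZ, Z)), mul(SSZ, add(add(Z, Z), add(SSSZ, Z))))
  step 5: S(add(add(SSZ, Z), mul(SSZ, add(add(Z, Z), add(SSSZ, Z)))))
  step 6: S(add(S(add(SZ, Z)), mul(SSZ, add(add(Z, Z), add(SSSZ, Z)))))
  step 7: S(S(add(add(SZ, Z), mul(SSZ, add(add(Z, Z), add(SSSZ, Z))))))
  step 8: S(S(add(S(add(Z, Z)), mul(SSZ, add(add(Z, Z), add(SSSZ, Z))))))
  step 9: S(S(S(add(add(Z, Z), mul(SSZ, add(add(Z, Z), add(SSSZ, Z)))))))
  step 10: S(S(S(add(Z, mul(SSZ, add(add(Z, Z), add(SSSZ, Z)))))))
  step 11: S(S(S(mul(SSZ, add(add(Z, Z), add(SSSZ, Z))))))
  step 12: S(S(S(add(add(add(Z, Z), add(SSSZ, Z)), mul(SZ, add(add(Z, Z), add(SSSZ, Z)))))))
  step 13: S(S(S(add(add(Z, add(SSSZ, Z)), mul(SZ, add(add(Z, Z), add(SSSZ, Z)))))))
  step 14: S(S(S(add(add(SSSZ, Z), mul(SZ, add(add(Z, Z), add(SSSZ, Z)))))))
  step 15: S(S(S(add(S(add(SSZ, Z)), mul(SZ, add(add(Z, Z), add(SSSZ, Z)))))))
  step 16: S(S(S(S(add(add(SSZ, Z), mul(SZ, add(add(Z, Z), add(SSSZ, Z))))))))
  step 17: S(S(S(S(add(S(add(SZ, Z)), mul(SZ, add(add(Z, Z), add(SSSZ, Z))))))))
  step 18: S(S(S(S(S(add(add(SZ, Z), mul(SZ, add(add(Z, Z), add(SSSZ, Z)))))))))
  step 19: S(S(S(S(S(add(S(add(Z, Z)), mul(SZ, add(add(Z, Z), add(SSSZ, Z)))))))))
  step 20: S(S(S(S(S(S(add(add(Z, Z), mul(SZ, add(add(Z, Z), add(SSSZ, Z))))))))))
  step 21: S(S(S(S(S(S(add(Z, mul(SZ, add(add(Z, Z), add(SSSZ, Z))))))))))
  step 22: S(S(S(S(S(S(mul(SZ, add(add(Z, Z), add(SSSZ, Z)))))))))
  step 23: S(S(S(S(S(S(add(add(add(Z, Z), add(SSSZ, Z)), mul(Z, add(add(Z, Z), add(SSSZ, Z))))))))))
  step 24: S(S(S(S(S(S(add(add(Z, add(SSSZ, Z)), mul(Z, add(add(Z, Z), add(SSSZ, Z))))))))))
  step 25: S(S(S(S(S(S(add(add(SSSZ, Z), mul(Z, add(add(Z, Z), add(SSSZ, Z))))))))))
  step 26: S(S(S(S(S(S(add(S(add(SSZ, Z)), mul(Z, add(add(Z, Z), add(SSSZ, Z))))))))))
  step 27: S(S(S(S(S(S(S(add(add(SSZ, Z), mul(Z, add(add(Z, Z), add(SSSZ, Z)))))))))))
  step 28: S(S(S(S(S(S(S(add(S(add(SZ, Z)), mul(Z, add(add(Z, Z), add(SSSZ, Z)))))))))))
  step 29: S(S(S(S(S(S(S(S(add(add(SZ, Z), mul(Z, add(add(Z, Z), add(SSSZ, Z))))))))))))
  step 30: S(S(S(S(S(S(S(S(add(S(add(Z, Z)), mul(Z, add(add(Z, Z), add(SSSZ, Z))))))))))))
  step 31: S(S(S(S(S(S(S(S(S(add(add(Z, Z), mul(Z, add(add(Z, Z), add(SSSZ, Z)))))))))))))
  step 32: S(S(S(S(S(S(S(S(S(add(Z, mul(Z, add(add(Z, Z), add(SSSZ, Z)))))))))))))
  step 33: S(S(S(S(S(S(S(S(S(mul(Z, add(add(Z, Z), add(SSSZ, Z))))))))))))
  step 34: S^9(Z)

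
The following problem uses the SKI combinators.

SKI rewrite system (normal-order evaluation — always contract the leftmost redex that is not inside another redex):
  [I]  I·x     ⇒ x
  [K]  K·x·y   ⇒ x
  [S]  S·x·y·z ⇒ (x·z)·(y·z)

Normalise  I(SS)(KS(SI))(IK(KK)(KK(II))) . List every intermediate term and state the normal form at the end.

  start: I(SS)(KS(SI))(IK(KK)(KK(II)))
  step 1: SS(KS(SI))(IK(KK)(KK(II)))
  step 2: S(IK(KK)(KK(II)))(KS(SI)(IK(KK)(KK(II))))
  step 3: S(K(KK)(KK(II)))(KS(SI)(IK(KK)(KK(II))))
  step 4: S(KK)(KS(SI)(IK(KK)(KK(II))))
  step 5: S(KK)(S(IK(KK)(KK(II))))
  step 6: S(KK)(S(K(KK)(KK(II))))
  step 7: S(KK)(S(KK))

Answer: normal form = S(KK)(S(KK))  (in 7 steps)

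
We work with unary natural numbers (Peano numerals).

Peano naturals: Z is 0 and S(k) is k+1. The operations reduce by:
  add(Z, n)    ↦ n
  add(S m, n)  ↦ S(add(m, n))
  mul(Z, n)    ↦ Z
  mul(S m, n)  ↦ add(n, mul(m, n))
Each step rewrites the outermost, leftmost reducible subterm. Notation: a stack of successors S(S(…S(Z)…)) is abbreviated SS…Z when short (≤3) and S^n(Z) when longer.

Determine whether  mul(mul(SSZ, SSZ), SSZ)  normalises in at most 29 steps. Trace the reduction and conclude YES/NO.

  start: mul(mul(SSZ, SSZ), SSZ)
  step 1: mul(add(SSZ, mul(SZ, SSZ)), SSZ)
  step 2: mul(S(add(SZ, mul(SZ, SSZ))), SSZ)
  step 3: add(SSZ, mul(add(SZ, mul(SZ, SSZ)), SSZ))
  step 4: S(add(SZ, mul(add(SZ, mul(SZ, SSZ)), SSZ)))
  step 5: S(S(add(Z, mul(add(SZ, mul(SZ, SSZ)), SSZ))))
  step 6: S(S(mul(add(SZ, mul(SZ, SSZ)), SSZ)))
  step 7: S(S(mul(S(add(Z, mul(SZ, SSZ))), SSZ)))
  step 8: S(S(add(SSZ, mul(add(Z, mul(SZ, SSZ)), SSZ))))
  step 9: S(S(S(add(SZ, mul(add(Z, mul(SZ, SSZ)), SSZ)))))
  step 10: S(S(S(S(add(Z, mul(add(Z, mul(SZ, SSZ)), SSZ))))))
  step 11: S(S(S(S(mul(add(Z, mul(SZ, SSZ)), SSZ)))))
  step 12: S(S(S(S(mul(mul(SZ, SSZ), SSZ)))))
  step 13: S(S(S(S(mul(add(SSZ, mul(Z, SSZ)), SSZ)))))
  step 14: S(S(S(S(mul(S(add(SZ, mul(Z, SSZ))), SSZ)))))
  step 15: S(S(S(S(add(SSZ, mul(add(SZ, mul(Z, SSZ)), SSZ))))))
  step 16: S(S(S(S(S(add(SZ, mul(add(SZ, mul(Z, SSZ)), SSZ)))))))
  step 17: S(S(S(S(S(S(add(Z, mul(add(SZ, mul(Z, SSZ)), SSZ))))))))
  step 18: S(S(S(S(S(S(mul(add(SZ, mul(Z, SSZ)), SSZ)))))))
  step 19: S(S(S(S(S(S(mul(S(add(Z, mul(Z, SSZ))), SSZ)))))))
  step 20: S(S(S(S(S(S(add(SSZ, mul(add(Z, mul(Z, SSZ)), SSZ))))))))
  step 21: S(S(S(S(S(S(S(add(SZ, mul(add(Z, mul(Z, SSZ)), SSZ)))))))))
  step 22: S(S(S(S(S(S(S(S(add(Z, mul(add(Z, mul(Z, SSZ)), SSZ))))))))))
  step 23: S(S(S(S(S(S(S(S(mul(add(Z, mul(Z, SSZ)), SSZ)))))))))
  step 24: S(S(S(S(S(S(S(S(mul(mul(Z, SSZ), SSZ)))))))))
  step 25: S(S(S(S(S(S(S(S(mul(Z, SSZ)))))))))
  step 26: S^8(Z)

Answer: YES — reaches normal form S^8(Z) in 26 ≤ 29 steps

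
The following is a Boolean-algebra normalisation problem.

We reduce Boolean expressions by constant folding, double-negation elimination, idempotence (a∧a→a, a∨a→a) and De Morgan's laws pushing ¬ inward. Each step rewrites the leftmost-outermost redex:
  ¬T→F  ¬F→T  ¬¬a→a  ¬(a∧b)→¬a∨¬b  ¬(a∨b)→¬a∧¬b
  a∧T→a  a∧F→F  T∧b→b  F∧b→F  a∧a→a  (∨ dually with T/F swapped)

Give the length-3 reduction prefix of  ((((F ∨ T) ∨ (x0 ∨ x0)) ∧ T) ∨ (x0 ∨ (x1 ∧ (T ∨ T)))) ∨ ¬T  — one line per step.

  start: ((((F ∨ T) ∨ (x0 ∨ x0)) ∧ T) ∨ (x0 ∨ (x1 ∧ (T ∨ T)))) ∨ ¬T
  [1] (((F ∨ T) ∨ (x0 ∨ x0)) ∨ (x0 ∨ (x1 ∧ (T ∨ T)))) ∨ ¬T
  [2] ((T ∨ (x0 ∨ x0)) ∨ (x0 ∨ (x1 ∧ (T ∨ T)))) ∨ ¬T
  [3] (T ∨ (x0 ∨ (x1 ∧ (T ∨ T)))) ∨ ¬T

Answer: after 3 steps: (T ∨ (x0 ∨ (x1 ∧ (T ∨ T)))) ∨ ¬T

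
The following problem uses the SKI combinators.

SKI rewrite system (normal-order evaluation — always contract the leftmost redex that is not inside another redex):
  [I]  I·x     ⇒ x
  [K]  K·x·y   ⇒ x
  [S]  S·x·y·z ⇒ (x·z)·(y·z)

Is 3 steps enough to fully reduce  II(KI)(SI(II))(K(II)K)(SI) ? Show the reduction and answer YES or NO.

Answer: NO — after 3 steps the term is I(K(II)K)(SI), not yet normal

Working:
  start: II(KI)(SI(II))(K(II)K)(SI)
  [1] I(KI)(SI(II))(K(II)K)(SI)
  [2] KI(SI(II))(K(II)K)(SI)
  [3] I(K(II)K)(SI)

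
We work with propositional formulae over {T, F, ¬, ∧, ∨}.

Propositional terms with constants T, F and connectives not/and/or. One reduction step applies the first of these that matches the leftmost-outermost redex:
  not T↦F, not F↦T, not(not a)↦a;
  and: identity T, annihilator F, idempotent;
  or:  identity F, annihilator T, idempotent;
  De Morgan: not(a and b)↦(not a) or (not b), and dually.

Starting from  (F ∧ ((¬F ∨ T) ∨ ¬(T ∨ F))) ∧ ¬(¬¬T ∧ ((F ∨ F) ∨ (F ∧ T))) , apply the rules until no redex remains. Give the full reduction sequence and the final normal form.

Answer: normal form = F  (in 2 steps)

Reduction:
  start: (F ∧ ((¬F ∨ T) ∨ ¬(T ∨ F))) ∧ ¬(¬¬T ∧ ((F ∨ F) ∨ (F ∧ T)))
  step 1: F ∧ ¬(¬¬T ∧ ((F ∨ F) ∨ (F ∧ T)))
  step 2: F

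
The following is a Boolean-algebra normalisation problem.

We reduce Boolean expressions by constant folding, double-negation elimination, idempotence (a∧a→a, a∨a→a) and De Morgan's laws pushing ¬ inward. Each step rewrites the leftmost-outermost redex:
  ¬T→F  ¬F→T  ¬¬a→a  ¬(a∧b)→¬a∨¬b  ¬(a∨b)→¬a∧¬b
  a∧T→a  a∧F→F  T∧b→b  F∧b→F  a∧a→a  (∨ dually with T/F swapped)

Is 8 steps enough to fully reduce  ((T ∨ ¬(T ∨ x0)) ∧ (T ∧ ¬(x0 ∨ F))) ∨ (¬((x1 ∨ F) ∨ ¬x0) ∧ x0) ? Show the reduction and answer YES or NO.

Answer: NO — after 8 steps the term is ¬x0 ∨ (((¬x1 ∧ ¬F) ∧ ¬¬x0) ∧ x0), not yet normal

Derivation:
  start: ((T ∨ ¬(T ∨ x0)) ∧ (T ∧ ¬(x0 ∨ F))) ∨ (¬((x1 ∨ F) ∨ ¬x0) ∧ x0)
  [1] (T ∧ (T ∧ ¬(x0 ∨ F))) ∨ (¬((x1 ∨ F) ∨ ¬x0) ∧ x0)
  [2] (T ∧ ¬(x0 ∨ F)) ∨ (¬((x1 ∨ F) ∨ ¬x0) ∧ x0)
  [3] ¬(x0 ∨ F) ∨ (¬((x1 ∨ F) ∨ ¬x0) ∧ x0)
  [4] (¬x0 ∧ ¬F) ∨ (¬((x1 ∨ F) ∨ ¬x0) ∧ x0)
  [5] (¬x0 ∧ T) ∨ (¬((x1 ∨ F) ∨ ¬x0) ∧ x0)
  [6] ¬x0 ∨ (¬((x1 ∨ F) ∨ ¬x0) ∧ x0)
  [7] ¬x0 ∨ ((¬(x1 ∨ F) ∧ ¬¬x0) ∧ x0)
  [8] ¬x0 ∨ (((¬x1 ∧ ¬F) ∧ ¬¬x0) ∧ x0)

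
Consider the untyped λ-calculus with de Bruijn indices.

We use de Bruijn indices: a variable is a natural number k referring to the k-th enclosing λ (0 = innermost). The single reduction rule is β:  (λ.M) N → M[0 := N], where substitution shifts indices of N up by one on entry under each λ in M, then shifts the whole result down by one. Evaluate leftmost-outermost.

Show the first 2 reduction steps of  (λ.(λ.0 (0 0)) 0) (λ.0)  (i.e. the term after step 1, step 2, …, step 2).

  start: (λ.(λ.0 (0 0)) 0) (λ.0)
  step 1: (λ.0 (0 0)) (λ.0)
  step 2: (λ.0) ((λ.0) (λ.0))

Answer: after 2 steps: (λ.0) ((λ.0) (λ.0))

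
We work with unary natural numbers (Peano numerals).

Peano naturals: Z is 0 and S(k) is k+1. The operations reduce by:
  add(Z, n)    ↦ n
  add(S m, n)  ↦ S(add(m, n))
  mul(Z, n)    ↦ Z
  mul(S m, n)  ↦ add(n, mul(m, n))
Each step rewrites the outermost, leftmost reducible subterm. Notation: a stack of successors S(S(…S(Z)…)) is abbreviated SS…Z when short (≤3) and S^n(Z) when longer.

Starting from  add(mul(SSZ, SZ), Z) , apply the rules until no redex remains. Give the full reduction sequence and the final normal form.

Answer: normal form = SSZ  (in 10 steps)

Derivation:
  start: add(mul(SSZ, SZ), Z)
  [1] add(add(SZ, mul(SZ, SZ)), Z)
  [2] add(S(add(Z, mul(SZ, SZ))), Z)
  [3] S(add(add(Z, mul(SZ, SZ)), Z))
  [4] S(add(mul(SZ, SZ), Z))
  [5] S(add(add(SZ, mul(Z, SZ)), Z))
  [6] S(add(S(add(Z, mul(Z, SZ))), Z))
  [7] S(S(add(add(Z, mul(Z, SZ)), Z)))
  [8] S(S(add(mul(Z, SZ), Z)))
  [9] S(S(add(Z, Z)))
  [10] SSZ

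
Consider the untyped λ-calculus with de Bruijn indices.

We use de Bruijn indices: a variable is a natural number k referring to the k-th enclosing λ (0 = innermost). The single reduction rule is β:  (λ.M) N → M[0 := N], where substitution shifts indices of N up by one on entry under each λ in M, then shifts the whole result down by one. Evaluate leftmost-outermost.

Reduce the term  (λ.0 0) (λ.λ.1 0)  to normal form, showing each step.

Answer: normal form = λ.λ.1 0  (in 3 steps)

Derivation:
  start: (λ.0 0) (λ.λ.1 0)
  →1  (λ.λ.1 0) (λ.λ.1 0)
  →2  λ.(λ.λ.1 0) 0
  →3  λ.λ.1 0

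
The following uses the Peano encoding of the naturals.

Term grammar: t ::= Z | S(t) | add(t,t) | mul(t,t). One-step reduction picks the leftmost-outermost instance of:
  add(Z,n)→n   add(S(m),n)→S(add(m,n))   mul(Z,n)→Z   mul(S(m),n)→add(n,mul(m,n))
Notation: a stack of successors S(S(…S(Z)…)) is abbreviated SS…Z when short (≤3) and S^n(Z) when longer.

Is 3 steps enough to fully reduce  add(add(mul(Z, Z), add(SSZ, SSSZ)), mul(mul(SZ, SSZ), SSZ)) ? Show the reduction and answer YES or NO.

Answer: NO — after 3 steps the term is add(S(add(SZ, SSSZ)), mul(mul(SZ, SSZ), SSZ)), not yet normal

Reduction:
  start: add(add(mul(Z, Z), add(SSZ, SSSZ)), mul(mul(SZ, SSZ), SSZ))
  [1] add(add(Z, add(SSZ, SSSZ)), mul(mul(SZ, SSZ), SSZ))
  [2] add(add(SSZ, SSSZ), mul(mul(SZ, SSZ), SSZ))
  [3] add(S(add(SZ, SSSZ)), mul(mul(SZ, SSZ), SSZ))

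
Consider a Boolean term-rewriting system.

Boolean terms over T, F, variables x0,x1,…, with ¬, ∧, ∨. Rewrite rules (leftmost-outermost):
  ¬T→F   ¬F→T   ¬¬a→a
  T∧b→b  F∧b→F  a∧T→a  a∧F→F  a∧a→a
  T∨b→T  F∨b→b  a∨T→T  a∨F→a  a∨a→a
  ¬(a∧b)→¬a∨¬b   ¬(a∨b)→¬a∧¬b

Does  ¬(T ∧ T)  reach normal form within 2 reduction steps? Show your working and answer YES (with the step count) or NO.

Answer: NO — after 2 steps the term is ¬T, not yet normal

Derivation:
  start: ¬(T ∧ T)
  [1] ¬T ∨ ¬T
  [2] ¬T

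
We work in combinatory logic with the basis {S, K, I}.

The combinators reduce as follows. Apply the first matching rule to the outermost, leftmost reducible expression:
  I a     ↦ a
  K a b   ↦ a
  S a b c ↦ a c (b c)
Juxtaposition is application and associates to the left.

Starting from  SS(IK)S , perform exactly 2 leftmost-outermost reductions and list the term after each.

Answer: after 2 steps: SS(KS)

Derivation:
  start: SS(IK)S
  step 1: SS(IKS)
  step 2: SS(KS)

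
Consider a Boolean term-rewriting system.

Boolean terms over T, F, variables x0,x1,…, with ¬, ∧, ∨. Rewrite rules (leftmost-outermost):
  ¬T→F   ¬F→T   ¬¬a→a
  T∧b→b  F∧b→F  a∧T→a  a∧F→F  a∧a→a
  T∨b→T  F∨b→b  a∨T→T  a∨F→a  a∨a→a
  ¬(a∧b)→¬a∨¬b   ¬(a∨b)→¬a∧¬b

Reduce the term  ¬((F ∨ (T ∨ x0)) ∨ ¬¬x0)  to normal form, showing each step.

  start: ¬((F ∨ (T ∨ x0)) ∨ ¬¬x0)
  step 1: ¬(F ∨ (T ∨ x0)) ∧ ¬¬¬x0
  step 2: (¬F ∧ ¬(T ∨ x0)) ∧ ¬¬¬x0
  step 3: (T ∧ ¬(T ∨ x0)) ∧ ¬¬¬x0
  step 4: ¬(T ∨ x0) ∧ ¬¬¬x0
  step 5: (¬T ∧ ¬x0) ∧ ¬¬¬x0
  step 6: (F ∧ ¬x0) ∧ ¬¬¬x0
  step 7: F ∧ ¬¬¬x0
  step 8: F

Answer: normal form = F  (in 8 steps)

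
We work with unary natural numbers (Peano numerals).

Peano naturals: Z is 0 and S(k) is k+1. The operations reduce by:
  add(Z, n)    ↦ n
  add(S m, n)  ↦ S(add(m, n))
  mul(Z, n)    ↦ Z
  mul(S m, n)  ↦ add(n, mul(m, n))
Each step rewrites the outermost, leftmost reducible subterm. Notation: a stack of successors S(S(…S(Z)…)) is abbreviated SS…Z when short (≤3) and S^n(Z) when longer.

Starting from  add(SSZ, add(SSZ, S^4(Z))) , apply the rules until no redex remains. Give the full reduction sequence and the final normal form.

  start: add(SSZ, add(SSZ, S^4(Z)))
  [1] S(add(SZ, add(SSZ, S^4(Z))))
  [2] S(S(add(Z, add(SSZ, S^4(Z)))))
  [3] S(S(add(SSZ, S^4(Z))))
  [4] S(S(S(add(SZ, S^4(Z)))))
  [5] S(S(S(S(add(Z, S^4(Z))))))
  [6] S^8(Z)

Answer: normal form = S^8(Z)  (in 6 steps)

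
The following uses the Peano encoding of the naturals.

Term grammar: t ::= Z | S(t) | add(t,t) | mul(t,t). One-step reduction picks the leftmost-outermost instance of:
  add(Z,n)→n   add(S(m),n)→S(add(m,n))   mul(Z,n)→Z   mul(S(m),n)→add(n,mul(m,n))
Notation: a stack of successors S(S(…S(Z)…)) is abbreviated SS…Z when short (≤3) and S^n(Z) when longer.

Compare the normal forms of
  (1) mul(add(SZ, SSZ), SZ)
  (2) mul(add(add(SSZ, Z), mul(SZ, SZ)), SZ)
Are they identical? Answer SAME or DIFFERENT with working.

Answer: SAME — A ⇓ SSSZ, B ⇓ SSSZ

Derivation:
Term A:
  start: mul(add(SZ, SSZ), SZ)
  [1] mul(S(add(Z, SSZ)), SZ)
  [2] add(SZ, mul(add(Z, SSZ), SZ))
  [3] S(add(Z, mul(add(Z, SSZ), SZ)))
  [4] S(mul(add(Z, SSZ), SZ))
  [5] S(mul(SSZ, SZ))
  [6] S(add(SZ, mul(SZ, SZ)))
  [7] S(S(add(Z, mul(SZ, SZ))))
  [8] S(S(mul(SZ, SZ)))
  [9] S(S(add(SZ, mul(Z, SZ))))
  [10] S(S(S(add(Z, mul(Z, SZ)))))
  [11] S(S(S(mul(Z, SZ))))
  [12] SSSZ

Term B:
  start: mul(add(add(SSZ, Z), mul(SZ, SZ)), SZ)
  [1] mul(add(S(add(SZ, Z)), mul(SZ, SZ)), SZ)
  [2] mul(S(add(add(SZ, Z), mul(SZ, SZ))), SZ)
  [3] add(SZ, mul(add(add(SZ, Z), mul(SZ, SZ)), SZ))
  [4] S(add(Z, mul(add(add(SZ, Z), mul(SZ, SZ)), SZ)))
  [5] S(mul(add(add(SZ, Z), mul(SZ, SZ)), SZ))
  [6] S(mul(add(S(add(Z, Z)), mul(SZ, SZ)), SZ))
  [7] S(mul(S(add(add(Z, Z), mul(SZ, SZ))), SZ))
  [8] S(add(SZ, mul(add(add(Z, Z), mul(SZ, SZ)), SZ)))
  [9] S(S(add(Z, mul(add(add(Z, Z), mul(SZ, SZ)), SZ))))
  [10] S(S(mul(add(add(Z, Z), mul(SZ, SZ)), SZ)))
  [11] S(S(mul(add(Z, mul(SZ, SZ)), SZ)))
  [12] S(S(mul(mul(SZ, SZ), SZ)))
  [13] S(S(mul(add(SZ, mul(Z, SZ)), SZ)))
  [14] S(S(mul(S(add(Z, mul(Z, SZ))), SZ)))
  [15] S(S(add(SZ, mul(add(Z, mul(Z, SZ)), SZ))))
  [16] S(S(S(add(Z, mul(add(Z, mul(Z, SZ)), SZ)))))
  [17] S(S(S(mul(add(Z, mul(Z, SZ)), SZ))))
  [18] S(S(S(mul(mul(Z, SZ), SZ))))
  [19] S(S(S(mul(Z, SZ))))
  [20] SSSZ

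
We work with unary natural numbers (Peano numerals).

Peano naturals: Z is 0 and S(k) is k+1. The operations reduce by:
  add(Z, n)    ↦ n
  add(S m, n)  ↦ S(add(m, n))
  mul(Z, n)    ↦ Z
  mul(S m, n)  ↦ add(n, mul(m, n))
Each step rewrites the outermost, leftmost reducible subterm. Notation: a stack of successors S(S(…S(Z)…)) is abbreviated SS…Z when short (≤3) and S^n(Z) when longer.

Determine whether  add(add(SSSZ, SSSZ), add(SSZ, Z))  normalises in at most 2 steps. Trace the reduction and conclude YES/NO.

  start: add(add(SSSZ, SSSZ), add(SSZ, Z))
  step 1: add(S(add(SSZ, SSSZ)), add(SSZ, Z))
  step 2: S(add(add(SSZ, SSSZ), add(SSZ, Z)))

Answer: NO — after 2 steps the term is S(add(add(SSZ, SSSZ), add(SSZ, Z))), not yet normal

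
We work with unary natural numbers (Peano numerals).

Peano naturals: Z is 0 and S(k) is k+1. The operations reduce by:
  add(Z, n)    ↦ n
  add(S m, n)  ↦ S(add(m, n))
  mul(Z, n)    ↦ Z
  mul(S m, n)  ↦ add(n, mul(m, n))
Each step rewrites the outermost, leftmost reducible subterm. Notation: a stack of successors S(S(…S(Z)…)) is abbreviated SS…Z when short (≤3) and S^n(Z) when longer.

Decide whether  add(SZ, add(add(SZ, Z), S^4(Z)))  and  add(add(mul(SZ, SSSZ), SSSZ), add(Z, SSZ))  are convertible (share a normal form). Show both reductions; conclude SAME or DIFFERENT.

Term A:
  start: add(SZ, add(add(SZ, Z), S^4(Z)))
  step 1: S(add(Z, add(add(SZ, Z), S^4(Z))))
  step 2: S(add(add(SZ, Z), S^4(Z)))
  step 3: S(add(S(add(Z, Z)), S^4(Z)))
  step 4: S(S(add(add(Z, Z), S^4(Z))))
  step 5: S(S(add(Z, S^4(Z))))
  step 6: S^6(Z)

Term B:
  start: add(add(mul(SZ, SSSZ), SSSZ), add(Z, SSZ))
  step 1: add(add(add(SSSZ, mul(Z, SSSZ)), SSSZ), add(Z, SSZ))
  step 2: add(add(S(add(SSZ, mul(Z, SSSZ))), SSSZ), add(Z, SSZ))
  step 3: add(S(add(add(SSZ, mul(Z, SSSZ)), SSSZ)), add(Z, SSZ))
  step 4: S(add(add(add(SSZ, mul(Z, SSSZ)), SSSZ), add(Z, SSZ)))
  step 5: S(add(add(S(add(SZ, mul(Z, SSSZ))), SSSZ), add(Z, SSZ)))
  step 6: S(add(S(add(add(SZ, mul(Z, SSSZ)), SSSZ)), add(Z, SSZ)))
  step 7: S(S(add(add(add(SZ, mul(Z, SSSZ)), SSSZ), add(Z, SSZ))))
  step 8: S(S(add(add(S(add(Z, mul(Z, SSSZ))), SSSZ), add(Z, SSZ))))
  step 9: S(S(add(S(add(add(Z, mul(Z, SSSZ)), SSSZ)), add(Z, SSZ))))
  step 10: S(S(S(add(add(add(Z, mul(Z, SSSZ)), SSSZ), add(Z, SSZ)))))
  step 11: S(S(S(add(add(mul(Z, SSSZ), SSSZ), add(Z, SSZ)))))
  step 12: S(S(S(add(add(Z, SSSZ), add(Z, SSZ)))))
  step 13: S(S(S(add(SSSZ, add(Z, SSZ)))))
  step 14: S(S(S(S(add(SSZ, add(Z, SSZ))))))
  step 15: S(S(S(S(S(add(SZ, add(Z, SSZ)))))))
  step 16: S(S(S(S(S(S(add(Z, add(Z, SSZ))))))))
  step 17: S(S(S(S(S(S(add(Z, SSZ)))))))
  step 18: S^8(Z)

Answer: DIFFERENT — A ⇓ S^6(Z), B ⇓ S^8(Z)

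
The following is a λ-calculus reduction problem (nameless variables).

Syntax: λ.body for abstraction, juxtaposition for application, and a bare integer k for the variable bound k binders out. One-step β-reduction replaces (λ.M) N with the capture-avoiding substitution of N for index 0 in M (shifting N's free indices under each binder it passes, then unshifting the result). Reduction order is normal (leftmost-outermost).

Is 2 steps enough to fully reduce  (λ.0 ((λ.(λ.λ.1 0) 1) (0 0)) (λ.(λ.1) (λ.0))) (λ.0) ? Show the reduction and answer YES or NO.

  start: (λ.0 ((λ.(λ.λ.1 0) 1) (0 0)) (λ.(λ.1) (λ.0))) (λ.0)
  step 1: (λ.0) ((λ.(λ.λ.1 0) (λ.0)) ((λ.0) (λ.0))) (λ.(λ.1) (λ.0))
  step 2: (λ.(λ.λ.1 0) (λ.0)) ((λ.0) (λ.0)) (λ.(λ.1) (λ.0))

Answer: NO — after 2 steps the term is (λ.(λ.λ.1 0) (λ.0)) ((λ.0) (λ.0)) (λ.(λ.1) (λ.0)), not yet normal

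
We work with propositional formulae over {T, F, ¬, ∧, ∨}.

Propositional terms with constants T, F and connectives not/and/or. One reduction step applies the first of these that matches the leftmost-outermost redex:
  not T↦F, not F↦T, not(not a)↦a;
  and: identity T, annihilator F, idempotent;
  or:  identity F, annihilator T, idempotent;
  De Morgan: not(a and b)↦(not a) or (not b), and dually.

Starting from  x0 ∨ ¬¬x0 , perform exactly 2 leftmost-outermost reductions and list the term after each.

Answer: after 2 steps: x0

Working:
  start: x0 ∨ ¬¬x0
  →1  x0 ∨ x0
  →2  x0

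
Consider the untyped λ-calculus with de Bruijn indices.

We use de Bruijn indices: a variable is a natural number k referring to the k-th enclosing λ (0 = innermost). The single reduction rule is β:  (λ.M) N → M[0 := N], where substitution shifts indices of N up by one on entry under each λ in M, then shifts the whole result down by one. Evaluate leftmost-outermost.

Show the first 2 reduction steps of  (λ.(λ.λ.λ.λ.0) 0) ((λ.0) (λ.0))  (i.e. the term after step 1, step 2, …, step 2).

Answer: after 2 steps: λ.λ.λ.0

Derivation:
  start: (λ.(λ.λ.λ.λ.0) 0) ((λ.0) (λ.0))
  →1  (λ.λ.λ.λ.0) ((λ.0) (λ.0))
  →2  λ.λ.λ.0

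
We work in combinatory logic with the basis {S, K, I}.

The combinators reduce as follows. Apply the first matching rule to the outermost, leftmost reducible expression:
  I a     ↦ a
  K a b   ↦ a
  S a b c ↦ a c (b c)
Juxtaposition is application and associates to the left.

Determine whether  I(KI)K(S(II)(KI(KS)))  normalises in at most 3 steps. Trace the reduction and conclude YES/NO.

  start: I(KI)K(S(II)(KI(KS)))
  [1] KIK(S(II)(KI(KS)))
  [2] I(S(II)(KI(KS)))
  [3] S(II)(KI(KS))

Answer: NO — after 3 steps the term is S(II)(KI(KS)), not yet normal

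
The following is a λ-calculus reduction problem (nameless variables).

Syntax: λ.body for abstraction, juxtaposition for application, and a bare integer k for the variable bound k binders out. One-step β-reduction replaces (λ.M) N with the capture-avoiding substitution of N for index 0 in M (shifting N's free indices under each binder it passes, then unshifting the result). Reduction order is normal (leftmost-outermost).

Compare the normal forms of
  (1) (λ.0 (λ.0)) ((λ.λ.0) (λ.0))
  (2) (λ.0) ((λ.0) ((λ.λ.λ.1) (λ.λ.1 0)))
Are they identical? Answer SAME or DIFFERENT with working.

Term A:
  start: (λ.0 (λ.0)) ((λ.λ.0) (λ.0))
  step 1: (λ.λ.0) (λ.0) (λ.0)
  step 2: (λ.0) (λ.0)
  step 3: λ.0

Term B:
  start: (λ.0) ((λ.0) ((λ.λ.λ.1) (λ.λ.1 0)))
  step 1: (λ.0) ((λ.λ.λ.1) (λ.λ.1 0))
  step 2: (λ.λ.λ.1) (λ.λ.1 0)
  step 3: λ.λ.1

Answer: DIFFERENT — A ⇓ λ.0, B ⇓ λ.λ.1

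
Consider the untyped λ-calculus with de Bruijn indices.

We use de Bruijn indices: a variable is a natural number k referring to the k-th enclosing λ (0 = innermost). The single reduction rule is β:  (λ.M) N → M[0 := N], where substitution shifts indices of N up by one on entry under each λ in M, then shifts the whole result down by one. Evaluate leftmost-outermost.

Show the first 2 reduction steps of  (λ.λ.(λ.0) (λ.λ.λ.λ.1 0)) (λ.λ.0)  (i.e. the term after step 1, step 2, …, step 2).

  start: (λ.λ.(λ.0) (λ.λ.λ.λ.1 0)) (λ.λ.0)
  [1] λ.(λ.0) (λ.λ.λ.λ.1 0)
  [2] λ.λ.λ.λ.λ.1 0

Answer: after 2 steps: λ.λ.λ.λ.λ.1 0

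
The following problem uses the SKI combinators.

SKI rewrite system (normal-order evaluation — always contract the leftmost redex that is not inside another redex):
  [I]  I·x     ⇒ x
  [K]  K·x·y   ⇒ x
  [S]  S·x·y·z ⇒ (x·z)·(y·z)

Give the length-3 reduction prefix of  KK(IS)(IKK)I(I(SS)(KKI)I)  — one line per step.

  start: KK(IS)(IKK)I(I(SS)(KKI)I)
  step 1: K(IKK)I(I(SS)(KKI)I)
  step 2: IKK(I(SS)(KKI)I)
  step 3: KK(I(SS)(KKI)I)

Answer: after 3 steps: KK(I(SS)(KKI)I)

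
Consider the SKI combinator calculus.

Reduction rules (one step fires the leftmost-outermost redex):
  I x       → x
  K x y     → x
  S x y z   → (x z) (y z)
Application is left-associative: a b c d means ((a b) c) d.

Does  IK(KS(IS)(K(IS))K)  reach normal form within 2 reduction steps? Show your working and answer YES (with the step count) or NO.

  start: IK(KS(IS)(K(IS))K)
  →1  K(KS(IS)(K(IS))K)
  →2  K(S(K(IS))K)

Answer: NO — after 2 steps the term is K(S(K(IS))K), not yet normal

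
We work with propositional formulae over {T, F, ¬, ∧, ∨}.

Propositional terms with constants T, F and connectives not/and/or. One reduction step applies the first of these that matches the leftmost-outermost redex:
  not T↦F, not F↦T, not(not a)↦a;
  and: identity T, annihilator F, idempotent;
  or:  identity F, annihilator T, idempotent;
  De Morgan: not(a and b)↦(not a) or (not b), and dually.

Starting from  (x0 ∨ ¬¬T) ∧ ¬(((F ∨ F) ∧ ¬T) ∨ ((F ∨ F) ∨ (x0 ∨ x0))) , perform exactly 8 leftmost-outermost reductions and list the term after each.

Answer: after 8 steps: (T ∨ ¬¬T) ∧ ¬((F ∨ F) ∨ (x0 ∨ x0))

Working:
  start: (x0 ∨ ¬¬T) ∧ ¬(((F ∨ F) ∧ ¬T) ∨ ((F ∨ F) ∨ (x0 ∨ x0)))
  step 1: (x0 ∨ T) ∧ ¬(((F ∨ F) ∧ ¬T) ∨ ((F ∨ F) ∨ (x0 ∨ x0)))
  step 2: T ∧ ¬(((F ∨ F) ∧ ¬T) ∨ ((F ∨ F) ∨ (x0 ∨ x0)))
  step 3: ¬(((F ∨ F) ∧ ¬T) ∨ ((F ∨ F) ∨ (x0 ∨ x0)))
  step 4: ¬((F ∨ F) ∧ ¬T) ∧ ¬((F ∨ F) ∨ (x0 ∨ x0))
  step 5: (¬(F ∨ F) ∨ ¬¬T) ∧ ¬((F ∨ F) ∨ (x0 ∨ x0))
  step 6: ((¬F ∧ ¬F) ∨ ¬¬T) ∧ ¬((F ∨ F) ∨ (x0 ∨ x0))
  step 7: (¬F ∨ ¬¬T) ∧ ¬((F ∨ F) ∨ (x0 ∨ x0))
  step 8: (T ∨ ¬¬T) ∧ ¬((F ∨ F) ∨ (x0 ∨ x0))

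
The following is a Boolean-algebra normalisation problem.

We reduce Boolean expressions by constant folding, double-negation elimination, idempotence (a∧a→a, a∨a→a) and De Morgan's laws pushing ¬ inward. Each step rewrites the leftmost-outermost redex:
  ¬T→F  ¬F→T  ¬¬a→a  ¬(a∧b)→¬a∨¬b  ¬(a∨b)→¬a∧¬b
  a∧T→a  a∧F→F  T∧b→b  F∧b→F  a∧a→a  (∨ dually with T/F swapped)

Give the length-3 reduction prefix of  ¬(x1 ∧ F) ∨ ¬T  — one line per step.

  start: ¬(x1 ∧ F) ∨ ¬T
  →1  (¬x1 ∨ ¬F) ∨ ¬T
  →2  (¬x1 ∨ T) ∨ ¬T
  →3  T ∨ ¬T

Answer: after 3 steps: T ∨ ¬T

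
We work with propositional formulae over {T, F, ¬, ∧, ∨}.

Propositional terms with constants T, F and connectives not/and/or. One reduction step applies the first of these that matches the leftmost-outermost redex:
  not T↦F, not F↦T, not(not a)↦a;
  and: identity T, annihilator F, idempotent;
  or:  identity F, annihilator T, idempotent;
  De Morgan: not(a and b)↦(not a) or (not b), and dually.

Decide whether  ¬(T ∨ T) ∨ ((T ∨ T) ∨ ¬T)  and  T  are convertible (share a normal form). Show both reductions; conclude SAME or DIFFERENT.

Answer: SAME — A ⇓ T, B ⇓ T

Reduction:
Term A:
  start: ¬(T ∨ T) ∨ ((T ∨ T) ∨ ¬T)
  [1] (¬T ∧ ¬T) ∨ ((T ∨ T) ∨ ¬T)
  [2] ¬T ∨ ((T ∨ T) ∨ ¬T)
  [3] F ∨ ((T ∨ T) ∨ ¬T)
  [4] (T ∨ T) ∨ ¬T
  [5] T ∨ ¬T
  [6] T

Term B:
  start: T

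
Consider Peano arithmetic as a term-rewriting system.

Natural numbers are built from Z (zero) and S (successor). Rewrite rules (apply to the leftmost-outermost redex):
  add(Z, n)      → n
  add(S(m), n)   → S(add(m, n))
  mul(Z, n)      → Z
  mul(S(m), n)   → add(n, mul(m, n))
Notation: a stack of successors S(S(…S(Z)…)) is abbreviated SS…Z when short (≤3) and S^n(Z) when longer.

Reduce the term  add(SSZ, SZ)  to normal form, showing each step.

Answer: normal form = SSSZ  (in 3 steps)

Working:
  start: add(SSZ, SZ)
  step 1: S(add(SZ, SZ))
  step 2: S(S(add(Z, SZ)))
  step 3: SSSZ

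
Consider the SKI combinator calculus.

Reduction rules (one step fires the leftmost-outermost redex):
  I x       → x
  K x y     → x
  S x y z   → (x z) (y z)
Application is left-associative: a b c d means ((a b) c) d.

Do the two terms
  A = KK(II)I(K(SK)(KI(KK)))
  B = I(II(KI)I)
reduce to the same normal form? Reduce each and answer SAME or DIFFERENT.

Term A:
  start: KK(II)I(K(SK)(KI(KK)))
  →1  KI(K(SK)(KI(KK)))
  →2  I

Term B:
  start: I(II(KI)I)
  →1  II(KI)I
  →2  I(KI)I
  →3  KII
  →4  I

Answer: SAME — A ⇓ I, B ⇓ I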